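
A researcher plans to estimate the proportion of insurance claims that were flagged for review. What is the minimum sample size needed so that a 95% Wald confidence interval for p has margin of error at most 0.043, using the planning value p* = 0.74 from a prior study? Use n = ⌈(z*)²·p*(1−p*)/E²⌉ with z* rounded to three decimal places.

z* = 1.960 at the 95% level.
p*(1−p*) = 0.74·0.26 = 0.1924.
(z*)²·p*(1−p*)/E² = 3.841600·0.1924/0.001849 = 399.742.
Rounding up, n = 400.

n = 400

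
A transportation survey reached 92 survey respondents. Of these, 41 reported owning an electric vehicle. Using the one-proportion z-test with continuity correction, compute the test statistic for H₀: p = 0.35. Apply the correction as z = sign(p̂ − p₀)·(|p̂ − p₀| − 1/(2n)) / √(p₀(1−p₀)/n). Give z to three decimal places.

p̂ = 41/92 = 0.44565. p̂ − p₀ = 0.095652.
1/(2n) = 0.005435.
Corrected numerator: |0.095652| − 0.005435 = 0.090217.
Under H₀, SE = √(p₀(1−p₀)/n) = √(0.35·0.65/92) = √0.002472826 = 0.049728.
z = (+)0.090217/0.049728 = 1.814.

z = 1.814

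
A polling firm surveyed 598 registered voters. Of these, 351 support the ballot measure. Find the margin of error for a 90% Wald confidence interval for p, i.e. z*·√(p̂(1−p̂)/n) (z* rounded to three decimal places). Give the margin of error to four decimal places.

Sample proportion p̂ = 351/598 = 0.58696.
Standard error of p̂: √(0.242439/598) = √0.000405416 = 0.020135.
For 90% confidence, z* = 1.645.
Margin of error = z*·SE = 1.645 × 0.020135 = 0.0331.

ME = 0.0331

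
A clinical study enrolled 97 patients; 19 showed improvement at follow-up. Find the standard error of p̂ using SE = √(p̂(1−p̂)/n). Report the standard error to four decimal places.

SE = 0.0403

p̂ = 19/97 = 0.19588.
p̂(1−p̂) = 0.157511.
SE = √(0.157511/97) = √0.001623825 = 0.0403.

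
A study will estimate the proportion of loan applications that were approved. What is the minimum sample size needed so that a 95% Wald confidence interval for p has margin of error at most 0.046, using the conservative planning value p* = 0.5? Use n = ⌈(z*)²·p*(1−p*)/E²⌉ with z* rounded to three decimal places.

n = 454

The 95% critical value is z* = 1.960.
p*(1−p*) = 0.2500.
(z*)²·p*(1−p*)/E² = 3.841600·0.2500/0.002116 = 453.875.
Rounding up, n = 454.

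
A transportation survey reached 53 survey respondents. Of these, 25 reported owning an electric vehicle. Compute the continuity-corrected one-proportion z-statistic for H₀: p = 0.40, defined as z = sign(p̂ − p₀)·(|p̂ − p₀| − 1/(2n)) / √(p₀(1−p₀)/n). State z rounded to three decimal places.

z = 0.925

The sample proportion is 25/53 = 0.47170. p̂ − p₀ = 0.071698.
Continuity correction 1/(2n) = 1/106 = 0.009434.
Corrected numerator: |0.071698| − 0.009434 = 0.062264.
SE₀ = √(0.40·0.60/53) = 0.067293.
z = (+)0.062264/0.067293 = 0.925.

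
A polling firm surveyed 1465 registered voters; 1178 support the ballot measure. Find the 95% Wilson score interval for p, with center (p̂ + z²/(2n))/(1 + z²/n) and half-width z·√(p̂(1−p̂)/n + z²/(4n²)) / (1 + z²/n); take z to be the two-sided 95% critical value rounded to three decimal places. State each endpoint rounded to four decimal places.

(0.7830, 0.8236)

Here p̂ = 1178/1465 = 0.80410 and z = 1.960 (z² = 3.841600).
Denominator 1 + z²/n = 1 + 3.841600/1465 = 1.002622.
Center = (0.80410 + 0.001311)/1.002622 = 0.80330.
Radicand: p̂(1−p̂)/n + z²/(4n²) = 0.000107526 + 0.000000447 = 0.000107973.
Half-width = 1.960·√0.000107973/1.002622 = 0.02031.
Interval: 0.80330 ± 0.02031 → (0.7830, 0.8236).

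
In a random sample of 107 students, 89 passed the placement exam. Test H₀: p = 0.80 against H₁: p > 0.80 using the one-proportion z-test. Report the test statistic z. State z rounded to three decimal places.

z = 0.822

With x = 89 successes in n = 107, p̂ = 0.83178.
Null standard error: √(0.80·0.20/107) = √0.001495327 = 0.038669.
z = (0.83178 − 0.80)/0.038669 = 0.03178/0.038669 = 0.822.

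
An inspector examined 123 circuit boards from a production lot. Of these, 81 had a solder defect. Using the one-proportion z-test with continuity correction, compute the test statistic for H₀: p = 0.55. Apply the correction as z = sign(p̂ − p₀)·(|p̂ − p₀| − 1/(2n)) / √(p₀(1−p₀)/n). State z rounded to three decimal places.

z = 2.329

With x = 81 successes in n = 123, p̂ = 0.65854. p̂ − p₀ = 0.108537.
Continuity correction 1/(2n) = 1/246 = 0.004065.
Corrected numerator: |0.108537| − 0.004065 = 0.104472.
Under H₀, SE = √(p₀(1−p₀)/n) = √(0.55·0.45/123) = √0.002012195 = 0.044857.
z = +0.104472/0.044857 = 2.329.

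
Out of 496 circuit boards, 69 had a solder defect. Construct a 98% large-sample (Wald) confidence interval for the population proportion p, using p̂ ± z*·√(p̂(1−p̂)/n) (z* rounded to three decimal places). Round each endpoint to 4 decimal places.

(0.1030, 0.1753)

p̂ = 69/496 = 0.13911.
Standard error of p̂: √(0.119761/496) = √0.000241453 = 0.015539.
z* = 2.326 at the 98% level.
Margin = 2.326·0.015539 = 0.03614.
Interval: 0.13911 ± 0.03614 → (0.1030, 0.1753).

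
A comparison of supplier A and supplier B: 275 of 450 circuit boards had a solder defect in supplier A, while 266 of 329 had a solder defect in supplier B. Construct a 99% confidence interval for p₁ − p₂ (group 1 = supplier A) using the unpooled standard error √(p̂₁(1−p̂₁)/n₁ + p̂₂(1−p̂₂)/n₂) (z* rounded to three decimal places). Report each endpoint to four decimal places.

(-0.2788, -0.1160)

p̂₁ = 0.61111, p̂₂ = 0.80851, so the observed difference is -0.19740.
Unpooled SE = √(p̂₁(1−p̂₁)/n₁ + p̂₂(1−p̂₂)/n₂) = √(0.000528121 + 0.000470581) = 0.031602.
For 99% confidence, z* = 2.576. Margin = 2.576·0.031602 = 0.08141.
CI: -0.19740 ± 0.08141 = (-0.2788, -0.1160).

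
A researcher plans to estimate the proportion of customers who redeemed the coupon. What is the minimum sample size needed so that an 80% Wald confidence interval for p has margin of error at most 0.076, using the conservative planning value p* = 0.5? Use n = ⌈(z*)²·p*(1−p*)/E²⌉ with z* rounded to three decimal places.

z* = 1.282 at the 80% level.
p*(1−p*) = 0.50·0.50 = 0.2500.
Required n before rounding: 1.643524 × 0.2500 / 0.076² = 71.136.
Rounding up, n = 72.

n = 72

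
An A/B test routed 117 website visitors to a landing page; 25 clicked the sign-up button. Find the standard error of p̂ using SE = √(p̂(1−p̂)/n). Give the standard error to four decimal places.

The sample proportion is 25/117 = 0.21368.
p̂(1−p̂) = 0.21368·0.78632 = 0.168021.
SE = √(0.168021/117) = 0.0379.

SE = 0.0379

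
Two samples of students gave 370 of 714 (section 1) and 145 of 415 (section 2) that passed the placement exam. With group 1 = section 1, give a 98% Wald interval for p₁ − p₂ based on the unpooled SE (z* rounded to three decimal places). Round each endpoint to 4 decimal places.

(0.0991, 0.2385)

p̂₁ = 0.51821, p̂₂ = 0.34940, so the observed difference is 0.16881.
SE = √(0.000349676 + 0.000547756) = √0.000897432 = 0.029957.
The 98% critical value is z* = 2.326. Margin = 2.326·0.029957 = 0.06968.
Interval: 0.16881 ± 0.06968 → (0.0991, 0.2385).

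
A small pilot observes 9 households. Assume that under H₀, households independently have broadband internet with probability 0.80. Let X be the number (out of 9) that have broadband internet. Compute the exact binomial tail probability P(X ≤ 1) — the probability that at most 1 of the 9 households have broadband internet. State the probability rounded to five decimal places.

P = 0.00002

X ~ Binomial(n=9, p=0.80).
P(X ≤ 1) = C(9,0)·0.80^0·0.20^9 + C(9,1)·0.80^1·0.20^8.
= 0.000001 + 0.000018 = 0.00002.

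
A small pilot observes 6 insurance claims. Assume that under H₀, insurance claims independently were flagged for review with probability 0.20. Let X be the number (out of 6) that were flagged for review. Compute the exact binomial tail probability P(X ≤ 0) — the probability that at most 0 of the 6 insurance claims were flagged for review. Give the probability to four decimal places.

X is binomial with n = 6 and p = 0.20.
P(X ≤ 0) = C(6,0)·0.20^0·0.80^6.
= 0.262144 = 0.2621.

P = 0.2621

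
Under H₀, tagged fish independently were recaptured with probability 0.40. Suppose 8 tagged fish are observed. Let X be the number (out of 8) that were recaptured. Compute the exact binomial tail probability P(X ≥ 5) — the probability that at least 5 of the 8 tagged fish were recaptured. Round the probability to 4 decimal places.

P = 0.1737

X is binomial with n = 8 and p = 0.40.
P(X ≥ 5) = C(8,5)·0.40^5·0.60^3 + C(8,6)·0.40^6·0.60^2 + C(8,7)·0.40^7·0.60^1 + C(8,8)·0.40^8·0.60^0.
= 0.123863 + 0.041288 + 0.007864 + 0.000655 = 0.1737.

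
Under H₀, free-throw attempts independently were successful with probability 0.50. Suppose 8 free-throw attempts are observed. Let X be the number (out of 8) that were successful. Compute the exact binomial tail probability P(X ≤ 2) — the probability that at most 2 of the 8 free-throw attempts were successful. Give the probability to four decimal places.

X is binomial with n = 8 and p = 0.50.
P(X ≤ 2) = C(8,0)·0.50^0·0.50^8 + C(8,1)·0.50^1·0.50^7 + C(8,2)·0.50^2·0.50^6.
= 0.003906 + 0.031250 + 0.109375 = 0.1445.

P = 0.1445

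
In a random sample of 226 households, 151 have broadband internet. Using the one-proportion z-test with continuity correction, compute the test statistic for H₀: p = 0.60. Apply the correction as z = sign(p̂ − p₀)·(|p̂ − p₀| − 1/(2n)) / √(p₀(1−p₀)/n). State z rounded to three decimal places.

Sample proportion p̂ = 151/226 = 0.66814. p̂ − p₀ = 0.068142.
1/(2n) = 0.002212.
Corrected numerator: |0.068142| − 0.002212 = 0.065930.
Under H₀, SE = √(p₀(1−p₀)/n) = √(0.60·0.40/226) = √0.001061947 = 0.032588.
z = +0.065930/0.032588 = 2.023.

z = 2.023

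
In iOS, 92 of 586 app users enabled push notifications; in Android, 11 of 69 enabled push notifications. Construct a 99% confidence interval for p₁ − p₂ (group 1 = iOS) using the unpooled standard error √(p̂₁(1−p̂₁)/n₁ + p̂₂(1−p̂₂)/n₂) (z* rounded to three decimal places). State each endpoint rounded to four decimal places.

p̂₁ = 92/586 = 0.15700, p̂₂ = 11/69 = 0.15942; p̂₁ − p̂₂ = -0.00242.
Unpooled SE = √(p̂₁(1−p̂₁)/n₁ + p̂₂(1−p̂₂)/n₂) = √(0.000225851 + 0.001942108) = 0.046561.
z* = 2.576 at the 99% level. Margin of error = 0.11994.
CI: -0.00242 ± 0.11994 = (-0.1224, 0.1175).

(-0.1224, 0.1175)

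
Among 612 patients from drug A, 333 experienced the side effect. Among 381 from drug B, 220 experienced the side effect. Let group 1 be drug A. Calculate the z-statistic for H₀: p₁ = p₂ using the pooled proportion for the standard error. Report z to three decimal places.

z = -1.028

p̂₁ = 333/612 = 0.54412, p̂₂ = 220/381 = 0.57743.
Pooled p̂ = (333+220)/(612+381) = 553/993 = 0.55690.
SE = √[p̂(1−p̂)(1/n₁+1/n₂)] = √[0.55690·0.44310·(1/612+1/381)] ≈ 0.032417.
z = (p̂₁ − p̂₂)/SE = (0.54412 − 0.57743)/0.032417 = -0.03331/0.032417 = -1.028.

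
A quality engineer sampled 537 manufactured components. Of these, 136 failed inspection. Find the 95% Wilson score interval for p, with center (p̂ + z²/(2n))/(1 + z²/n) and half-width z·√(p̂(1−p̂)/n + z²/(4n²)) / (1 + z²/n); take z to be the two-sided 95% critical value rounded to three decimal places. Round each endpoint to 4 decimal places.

Here p̂ = 136/537 = 0.25326 and z = 1.960 (z² = 3.841600).
1 + z²/n = 1.007154.
Adjusted center: (0.25326 + z²/(2n))/1.007154 = 0.25501.
Radicand: p̂(1−p̂)/n + z²/(4n²) = 0.000352177 + 0.000003330 = 0.000355507.
Half-width = z·√(radicand)/denom = 1.960·0.018855/1.007154 = 0.03669.
Interval: 0.25501 ± 0.03669 → (0.2183, 0.2917).

(0.2183, 0.2917)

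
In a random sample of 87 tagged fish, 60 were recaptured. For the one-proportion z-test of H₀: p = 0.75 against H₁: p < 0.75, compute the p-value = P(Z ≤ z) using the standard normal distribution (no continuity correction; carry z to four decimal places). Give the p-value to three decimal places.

The sample proportion is 60/87 = 0.68966.
Null standard error: √(0.75·0.25/87) = √0.002155172 = 0.046424.
Test statistic (full precision, shown to 4 dp): z = (60/87 − 0.75)/SE₀ ≈ -1.2999.
From the standard normal, P(Z ≤ z) = 0.097.

p-value = 0.097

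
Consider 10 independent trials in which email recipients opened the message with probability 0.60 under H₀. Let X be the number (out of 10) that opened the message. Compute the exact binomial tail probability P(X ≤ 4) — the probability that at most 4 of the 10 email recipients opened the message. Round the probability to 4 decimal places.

P = 0.1662

X ~ Binomial(n=10, p=0.60).
P(X ≤ 4) = Σ_{j=0}^{4} C(10,j)·0.60^j·0.40^{10−j}.
= 0.000105 + 0.001573 + 0.010617 + 0.042467 + 0.111477 = 0.1662.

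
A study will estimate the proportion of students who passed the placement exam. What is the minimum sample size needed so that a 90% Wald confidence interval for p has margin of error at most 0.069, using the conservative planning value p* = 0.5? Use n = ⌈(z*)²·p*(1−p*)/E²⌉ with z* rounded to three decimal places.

n = 143

z* = 1.645 at the 90% level.
p*(1−p*) = 0.2500.
(z*)²·p*(1−p*)/E² = 2.706025·0.2500/0.004761 = 142.093.
⌈142.093⌉ = 143.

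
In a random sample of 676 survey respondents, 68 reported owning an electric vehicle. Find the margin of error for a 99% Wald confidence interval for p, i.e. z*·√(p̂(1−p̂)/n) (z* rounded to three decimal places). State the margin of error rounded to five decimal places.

Sample proportion p̂ = 68/676 = 0.10059.
SE(p̂) = √(0.10059·0.89941/676) = 0.011569.
z* = 2.576 at the 99% level.
ME = 2.576·0.011569 = 0.02980.

ME = 0.02980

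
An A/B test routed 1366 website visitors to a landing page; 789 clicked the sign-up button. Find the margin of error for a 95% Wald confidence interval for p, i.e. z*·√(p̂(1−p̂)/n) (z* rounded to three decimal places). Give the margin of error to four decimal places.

With x = 789 successes in n = 1366, p̂ = 0.57760.
SE(p̂) = √(0.57760·0.42240/1366) = 0.013364.
For 95% confidence, z* = 1.960.
So ME = 0.0262.

ME = 0.0262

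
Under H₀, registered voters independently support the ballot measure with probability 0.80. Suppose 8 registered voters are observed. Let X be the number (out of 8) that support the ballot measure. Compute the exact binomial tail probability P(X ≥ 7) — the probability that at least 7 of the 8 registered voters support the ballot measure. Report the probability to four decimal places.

P = 0.5033

X is binomial with n = 8 and p = 0.80.
P(X ≥ 7) = C(8,7)·0.80^7·0.20^1 + C(8,8)·0.80^8·0.20^0.
= 0.335544 + 0.167772 = 0.5033.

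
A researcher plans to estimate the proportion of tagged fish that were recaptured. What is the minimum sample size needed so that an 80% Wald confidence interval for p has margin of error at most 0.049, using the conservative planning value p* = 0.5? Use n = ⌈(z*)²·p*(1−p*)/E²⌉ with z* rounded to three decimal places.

z* = 1.282 at the 80% level.
p*(1−p*) = 0.50·0.50 = 0.2500.
Required n before rounding: 1.643524 × 0.2500 / 0.049² = 171.129.
⌈171.129⌉ = 172.

n = 172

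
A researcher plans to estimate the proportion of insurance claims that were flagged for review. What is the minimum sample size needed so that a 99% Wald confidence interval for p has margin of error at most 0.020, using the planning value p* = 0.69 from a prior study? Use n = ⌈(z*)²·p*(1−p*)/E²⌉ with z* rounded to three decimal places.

n = 3549

z* = 2.576 at the 99% level.
p*(1−p*) = 0.69·0.31 = 0.2139.
(z*)²·p*(1−p*)/E² = 6.635776·0.2139/0.000400 = 3548.481.
Rounding up, n = 3549.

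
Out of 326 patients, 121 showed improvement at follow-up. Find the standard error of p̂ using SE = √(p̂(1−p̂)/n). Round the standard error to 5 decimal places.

SE = 0.02676

The sample proportion is 121/326 = 0.37117.
p̂(1−p̂) = 0.233403.
SE = √(0.233403/326) = √0.000715960 = 0.02676.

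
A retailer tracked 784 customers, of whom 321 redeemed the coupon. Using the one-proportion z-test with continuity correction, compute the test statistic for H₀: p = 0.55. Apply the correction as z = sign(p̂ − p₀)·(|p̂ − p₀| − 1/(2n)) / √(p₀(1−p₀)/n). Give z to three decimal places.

With x = 321 successes in n = 784, p̂ = 0.40944. p̂ − p₀ = -0.140561.
Continuity correction 1/(2n) = 1/1568 = 0.000638.
Corrected numerator: |-0.140561| − 0.000638 = 0.139923.
Under H₀, SE = √(p₀(1−p₀)/n) = √(0.55·0.45/784) = √0.000315689 = 0.017768.
z = −0.139923/0.017768 = -7.875.

z = -7.875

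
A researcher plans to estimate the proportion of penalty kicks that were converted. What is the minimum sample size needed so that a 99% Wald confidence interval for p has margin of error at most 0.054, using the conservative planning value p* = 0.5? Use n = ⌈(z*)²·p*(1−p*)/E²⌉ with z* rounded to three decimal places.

z* = 2.576 at the 99% level.
p*(1−p*) = 0.2500.
(z*)²·p*(1−p*)/E² = 6.635776·0.2500/0.002916 = 568.911.
Rounding up, n = 569.

n = 569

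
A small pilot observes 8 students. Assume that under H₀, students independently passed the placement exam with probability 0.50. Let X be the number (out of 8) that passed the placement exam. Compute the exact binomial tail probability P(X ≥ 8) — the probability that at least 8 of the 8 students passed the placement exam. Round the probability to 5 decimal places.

P = 0.00391

X is binomial with n = 8 and p = 0.50.
P(X ≥ 8) = C(8,8)·0.50^8·0.50^0.
= 0.003906 = 0.00391.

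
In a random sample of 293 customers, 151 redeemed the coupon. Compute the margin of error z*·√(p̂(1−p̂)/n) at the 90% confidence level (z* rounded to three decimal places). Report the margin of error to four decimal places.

ME = 0.0480

With x = 151 successes in n = 293, p̂ = 0.51536.
SE = √(p̂(1−p̂)/n) = √(0.249764/293) = 0.029197.
z* = 1.645 at the 90% level.
So ME = 0.0480.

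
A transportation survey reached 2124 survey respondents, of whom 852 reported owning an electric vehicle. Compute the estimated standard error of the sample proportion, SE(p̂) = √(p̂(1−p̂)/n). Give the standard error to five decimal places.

The sample proportion is 852/2124 = 0.40113.
p̂(1−p̂) = 0.40113·0.59887 = 0.240225.
Dividing by n and taking the root: √0.000113100 = 0.01063.

SE = 0.01063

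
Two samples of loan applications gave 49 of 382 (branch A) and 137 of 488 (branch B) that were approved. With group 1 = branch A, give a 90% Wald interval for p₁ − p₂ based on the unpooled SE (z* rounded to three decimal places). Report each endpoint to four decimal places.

p̂₁ = 49/382 = 0.12827, p̂₂ = 137/488 = 0.28074; p̂₁ − p̂₂ = -0.15247.
Unpooled SE = √(p̂₁(1−p̂₁)/n₁ + p̂₂(1−p̂₂)/n₂) = √(0.000292719 + 0.000413779) = 0.026580.
The 90% critical value is z* = 1.645. Margin = 1.645·0.026580 = 0.04372.
So the interval runs from -0.1962 to -0.1087.

(-0.1962, -0.1087)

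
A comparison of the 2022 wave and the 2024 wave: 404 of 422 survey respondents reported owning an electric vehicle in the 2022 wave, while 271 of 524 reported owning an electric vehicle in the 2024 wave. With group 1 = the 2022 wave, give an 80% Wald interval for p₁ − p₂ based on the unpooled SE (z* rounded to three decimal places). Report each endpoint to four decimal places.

p̂₁ = 0.95735, p̂₂ = 0.51718, so the observed difference is 0.44017.
Unpooled SE = √(p̂₁(1−p̂₁)/n₁ + p̂₂(1−p̂₂)/n₂) = √(0.000096765 + 0.000476536) = 0.023944.
For 80% confidence, z* = 1.282. Margin of error = 0.03070.
So the interval runs from 0.4095 to 0.4709.

(0.4095, 0.4709)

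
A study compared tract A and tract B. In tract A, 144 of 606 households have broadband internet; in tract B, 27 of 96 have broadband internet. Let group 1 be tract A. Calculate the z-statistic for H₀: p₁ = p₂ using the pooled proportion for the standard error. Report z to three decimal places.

z = -0.925

p̂₁ = 144/606 = 0.23762, p̂₂ = 27/96 = 0.28125.
Pooling: p̂ = 171/702 = 0.24359.
SE = √[p̂(1−p̂)(1/n₁+1/n₂)] = √[0.24359·0.75641·(1/606+1/96)] ≈ 0.047153.
z = (p̂₁ − p̂₂)/SE = (0.23762 − 0.28125)/0.047153 = -0.04363/0.047153 = -0.925.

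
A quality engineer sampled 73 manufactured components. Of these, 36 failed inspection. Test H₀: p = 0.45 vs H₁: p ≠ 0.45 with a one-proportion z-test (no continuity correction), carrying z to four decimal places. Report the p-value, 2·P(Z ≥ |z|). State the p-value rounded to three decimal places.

p̂ = 36/73 = 0.49315.
Under H₀, SE = √(p₀(1−p₀)/n) = √(0.45·0.55/73) = √0.003390411 = 0.058227.
z = (p̂ − p₀)/SE = (36/73 − 0.45)/0.058227 ≈ 0.7411.
p-value = 2·P(Z ≥ |z|) with z = 0.7411 → 0.459.

p-value = 0.459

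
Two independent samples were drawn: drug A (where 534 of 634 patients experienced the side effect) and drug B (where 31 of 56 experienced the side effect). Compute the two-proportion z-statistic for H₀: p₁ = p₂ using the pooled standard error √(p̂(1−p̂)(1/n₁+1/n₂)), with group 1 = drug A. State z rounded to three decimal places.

z = 5.377

Sample proportions: p̂₁ = 534/634 = 0.84227 and p̂₂ = 31/56 = 0.55357.
Pooled p̂ = (534+31)/(634+56) = 565/690 = 0.81884.
Pooled SE = √[0.1483407·0.01943443] ≈ 0.053693.
z = 0.28870/0.053693 = 5.377.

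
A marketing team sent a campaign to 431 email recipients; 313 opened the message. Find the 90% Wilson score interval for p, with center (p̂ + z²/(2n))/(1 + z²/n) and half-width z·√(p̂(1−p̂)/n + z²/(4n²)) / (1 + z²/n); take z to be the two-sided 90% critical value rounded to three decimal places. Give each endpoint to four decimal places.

(0.6896, 0.7601)

Here p̂ = 313/431 = 0.72622 and z = 1.645 (z² = 2.706025).
Denominator 1 + z²/n = 1 + 2.706025/431 = 1.006278.
Adjusted center: (0.72622 + z²/(2n))/1.006278 = 0.72481.
Radicand: p̂(1−p̂)/n + z²/(4n²) = 0.000461312 + 0.000003642 = 0.000464954.
Half-width = z·√(radicand)/denom = 1.645·0.021563/1.006278 = 0.03525.
Interval: 0.72481 ± 0.03525 → (0.6896, 0.7601).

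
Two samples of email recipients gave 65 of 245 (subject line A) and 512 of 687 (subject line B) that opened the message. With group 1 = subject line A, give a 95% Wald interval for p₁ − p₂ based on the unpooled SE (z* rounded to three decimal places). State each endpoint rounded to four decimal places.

(-0.5441, -0.4158)

p̂₁ = 0.26531, p̂₂ = 0.74527, so the observed difference is -0.47996.
SE = √(0.000795587 + 0.000276336) = √0.001071923 = 0.032740.
For 95% confidence, z* = 1.960. Margin of error = 0.06417.
So the interval runs from -0.5441 to -0.4158.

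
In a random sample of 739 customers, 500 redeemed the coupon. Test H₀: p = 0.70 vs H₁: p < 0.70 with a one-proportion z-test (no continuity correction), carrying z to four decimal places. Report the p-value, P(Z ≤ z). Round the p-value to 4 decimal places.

p-value = 0.0825

The sample proportion is 500/739 = 0.67659.
Under H₀, SE = √(p₀(1−p₀)/n) = √(0.70·0.30/739) = √0.000284168 = 0.016857.
Test statistic (full precision, shown to 4 dp): z = (500/739 − 0.70)/SE₀ ≈ -1.3887.
p-value = P(Z ≤ z) with z = -1.3887 → 0.0825.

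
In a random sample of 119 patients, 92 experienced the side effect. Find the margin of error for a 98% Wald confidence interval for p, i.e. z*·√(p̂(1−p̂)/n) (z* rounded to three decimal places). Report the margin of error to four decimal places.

ME = 0.0893

With x = 92 successes in n = 119, p̂ = 0.77311.
SE(p̂) = √(0.77311·0.22689/119) = 0.038393.
For 98% confidence, z* = 2.326.
Margin of error = z*·SE = 2.326 × 0.038393 = 0.0893.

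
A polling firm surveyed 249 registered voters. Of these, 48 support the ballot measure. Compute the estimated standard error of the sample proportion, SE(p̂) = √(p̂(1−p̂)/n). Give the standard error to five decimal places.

SE = 0.02500

With x = 48 successes in n = 249, p̂ = 0.19277.
p̂(1−p̂) = 0.155610.
Dividing by n and taking the root: √0.000624940 = 0.02500.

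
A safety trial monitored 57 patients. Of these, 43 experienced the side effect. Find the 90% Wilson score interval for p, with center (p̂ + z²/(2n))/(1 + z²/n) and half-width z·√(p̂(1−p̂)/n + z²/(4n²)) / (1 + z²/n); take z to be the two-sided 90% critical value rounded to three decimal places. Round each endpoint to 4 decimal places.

p̂ = 43/57 = 0.75439; z = 1.645, so z² = 2.706025.
1 + z²/n = 1.047474.
Center = (0.75439 + 0.023737)/1.047474 = 0.74286.
Radicand: p̂(1−p̂)/n + z²/(4n²) = 0.003250663 + 0.000208220 = 0.003458883.
Half-width = 1.645·√0.003458883/1.047474 = 0.09236.
So the interval runs from 0.6505 to 0.8352.

(0.6505, 0.8352)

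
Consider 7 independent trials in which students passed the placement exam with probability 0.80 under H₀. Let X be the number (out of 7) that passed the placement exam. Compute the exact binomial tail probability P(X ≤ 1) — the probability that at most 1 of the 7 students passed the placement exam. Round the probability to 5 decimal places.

X ~ Binomial(n=7, p=0.80).
P(X ≤ 1) = C(7,0)·0.80^0·0.20^7 + C(7,1)·0.80^1·0.20^6.
= 0.000013 + 0.000358 = 0.00037.

P = 0.00037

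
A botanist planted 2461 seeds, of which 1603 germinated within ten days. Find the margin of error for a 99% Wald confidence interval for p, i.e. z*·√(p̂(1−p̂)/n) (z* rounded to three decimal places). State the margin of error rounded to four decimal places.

ME = 0.0247

With x = 1603 successes in n = 2461, p̂ = 0.65136.
SE(p̂) = √(0.65136·0.34864/2461) = 0.009606.
z* = 2.576 at the 99% level.
So ME = 0.0247.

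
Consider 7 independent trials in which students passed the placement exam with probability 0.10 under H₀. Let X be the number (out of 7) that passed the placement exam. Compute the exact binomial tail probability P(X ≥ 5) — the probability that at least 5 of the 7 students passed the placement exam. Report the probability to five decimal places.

X ~ Binomial(n=7, p=0.10).
P(X ≥ 5) = C(7,5)·0.10^5·0.90^2 + C(7,6)·0.10^6·0.90^1 + C(7,7)·0.10^7·0.90^0.
= 0.000170 + 0.000006 + 0.000000 = 0.00018.

P = 0.00018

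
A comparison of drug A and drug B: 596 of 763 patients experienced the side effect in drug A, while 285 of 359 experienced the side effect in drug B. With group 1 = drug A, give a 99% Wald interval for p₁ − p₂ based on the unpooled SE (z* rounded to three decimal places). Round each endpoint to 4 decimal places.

p̂₁ = 0.78113, p̂₂ = 0.79387, so the observed difference is -0.01274.
SE = √(0.000224073 + 0.000455820) = √0.000679893 = 0.026075.
The 99% critical value is z* = 2.576. Margin of error = 0.06717.
CI: -0.01274 ± 0.06717 = (-0.0799, 0.0544).

(-0.0799, 0.0544)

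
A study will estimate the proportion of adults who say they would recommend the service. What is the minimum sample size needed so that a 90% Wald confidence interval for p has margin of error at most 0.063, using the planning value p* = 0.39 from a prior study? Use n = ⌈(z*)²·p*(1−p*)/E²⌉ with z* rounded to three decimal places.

n = 163

z* = 1.645 at the 90% level.
p*(1−p*) = 0.2379.
(z*)²·p*(1−p*)/E² = 2.706025·0.2379/0.003969 = 162.198.
⌈162.198⌉ = 163.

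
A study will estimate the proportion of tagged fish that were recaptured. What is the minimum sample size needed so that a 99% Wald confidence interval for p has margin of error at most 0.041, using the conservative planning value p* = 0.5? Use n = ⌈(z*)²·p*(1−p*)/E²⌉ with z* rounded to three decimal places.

The 99% critical value is z* = 2.576.
p*(1−p*) = 0.2500.
(z*)²·p*(1−p*)/E² = 6.635776·0.2500/0.001681 = 986.879.
Rounding up, n = 987.

n = 987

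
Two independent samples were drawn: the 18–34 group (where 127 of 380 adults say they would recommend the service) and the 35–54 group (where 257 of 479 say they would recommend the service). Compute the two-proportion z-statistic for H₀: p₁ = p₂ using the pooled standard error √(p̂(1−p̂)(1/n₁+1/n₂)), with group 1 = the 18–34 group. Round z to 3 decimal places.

z = -5.924

p̂₁ = 127/380 = 0.33421, p̂₂ = 257/479 = 0.53653.
Pooling: p̂ = 384/859 = 0.44703.
SE = √[p̂(1−p̂)(1/n₁+1/n₂)] = √[0.44703·0.55297·(1/380+1/479)] ≈ 0.034155.
z = -0.20232/0.034155 = -5.924.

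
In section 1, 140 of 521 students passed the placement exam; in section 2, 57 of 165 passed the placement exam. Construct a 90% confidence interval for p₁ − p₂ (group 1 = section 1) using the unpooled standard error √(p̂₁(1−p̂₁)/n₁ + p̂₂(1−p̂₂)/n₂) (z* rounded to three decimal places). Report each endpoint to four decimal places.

p̂₁ = 140/521 = 0.26871, p̂₂ = 57/165 = 0.34545; p̂₁ − p̂₂ = -0.07674.
SE = √(0.000377172 + 0.001370398) = √0.001747570 = 0.041804.
For 90% confidence, z* = 1.645. Margin = 1.645·0.041804 = 0.06877.
So the interval runs from -0.1455 to -0.0080.

(-0.1455, -0.0080)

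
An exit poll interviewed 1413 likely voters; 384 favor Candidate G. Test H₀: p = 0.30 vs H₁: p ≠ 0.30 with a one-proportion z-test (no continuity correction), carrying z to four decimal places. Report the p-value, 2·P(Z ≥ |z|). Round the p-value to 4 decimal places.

p-value = 0.0205

p̂ = 384/1413 = 0.27176.
SE₀ = √(0.30·0.70/1413) = 0.012191.
z = (p̂ − p₀)/SE = (384/1413 − 0.30)/0.012191 ≈ -2.3163.
p-value = 2·P(Z ≥ |z|) with z = -2.3163 → 0.0205.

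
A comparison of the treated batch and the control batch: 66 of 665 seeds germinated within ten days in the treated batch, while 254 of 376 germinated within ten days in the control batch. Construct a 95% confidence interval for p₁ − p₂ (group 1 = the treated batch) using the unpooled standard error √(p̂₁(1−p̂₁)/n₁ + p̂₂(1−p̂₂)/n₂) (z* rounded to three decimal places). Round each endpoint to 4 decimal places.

p̂₁ = 0.09925, p̂₂ = 0.67553, so the observed difference is -0.57628.
SE = √(0.000134433 + 0.000582948) = √0.000717381 = 0.026784.
For 95% confidence, z* = 1.960. Margin = 1.960·0.026784 = 0.05250.
So the interval runs from -0.6288 to -0.5238.

(-0.6288, -0.5238)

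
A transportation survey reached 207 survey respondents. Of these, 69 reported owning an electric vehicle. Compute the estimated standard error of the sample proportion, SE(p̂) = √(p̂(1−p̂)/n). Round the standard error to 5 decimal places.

With x = 69 successes in n = 207, p̂ = 0.33333.
p̂(1−p̂) = 0.222221.
Dividing by n and taking the root: √0.001073531 = 0.03276.

SE = 0.03276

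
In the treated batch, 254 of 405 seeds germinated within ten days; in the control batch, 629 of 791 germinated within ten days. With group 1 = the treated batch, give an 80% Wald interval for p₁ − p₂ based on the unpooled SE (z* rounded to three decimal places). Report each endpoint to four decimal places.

p̂₁ = 254/405 = 0.62716, p̂₂ = 629/791 = 0.79520; p̂₁ − p̂₂ = -0.16804.
Unpooled SE = √(p̂₁(1−p̂₁)/n₁ + p̂₂(1−p̂₂)/n₂) = √(0.000577359 + 0.000205890) = 0.027987.
For 80% confidence, z* = 1.282. Margin = 1.282·0.027987 = 0.03588.
CI: -0.16804 ± 0.03588 = (-0.2039, -0.1322).

(-0.2039, -0.1322)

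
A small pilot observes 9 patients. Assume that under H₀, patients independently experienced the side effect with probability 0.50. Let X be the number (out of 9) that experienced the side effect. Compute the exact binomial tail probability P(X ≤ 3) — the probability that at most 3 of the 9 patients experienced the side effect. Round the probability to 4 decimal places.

X ~ Binomial(n=9, p=0.50).
P(X ≤ 3) = C(9,0)·0.50^0·0.50^9 + C(9,1)·0.50^1·0.50^8 + C(9,2)·0.50^2·0.50^7 + C(9,3)·0.50^3·0.50^6.
= 0.001953 + 0.017578 + 0.070312 + 0.164062 = 0.2539.

P = 0.2539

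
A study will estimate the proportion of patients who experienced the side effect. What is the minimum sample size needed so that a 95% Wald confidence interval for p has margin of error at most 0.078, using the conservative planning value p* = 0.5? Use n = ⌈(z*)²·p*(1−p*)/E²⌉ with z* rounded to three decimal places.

n = 158

The 95% critical value is z* = 1.960.
p*(1−p*) = 0.50·0.50 = 0.2500.
(z*)²·p*(1−p*)/E² = 3.841600·0.2500/0.006084 = 157.857.
Rounding up, n = 158.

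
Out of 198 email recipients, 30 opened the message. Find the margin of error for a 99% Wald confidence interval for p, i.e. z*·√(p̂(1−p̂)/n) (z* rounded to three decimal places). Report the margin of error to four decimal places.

p̂ = 30/198 = 0.15152.
SE(p̂) = √(0.15152·0.84848/198) = 0.025481.
For 99% confidence, z* = 2.576.
Margin of error = z*·SE = 2.576 × 0.025481 = 0.0656.

ME = 0.0656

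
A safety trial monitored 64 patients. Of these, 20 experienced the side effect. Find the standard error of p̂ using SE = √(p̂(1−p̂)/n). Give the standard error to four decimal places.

SE = 0.0579

Sample proportion p̂ = 20/64 = 0.31250.
p̂(1−p̂) = 0.31250·0.68750 = 0.214844.
SE = √(0.214844/64) = √0.003356938 = 0.0579.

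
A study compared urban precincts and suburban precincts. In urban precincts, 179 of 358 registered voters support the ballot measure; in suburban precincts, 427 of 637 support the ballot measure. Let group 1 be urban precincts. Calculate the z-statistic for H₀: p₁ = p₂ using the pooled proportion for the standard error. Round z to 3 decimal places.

p̂₁ = 179/358 = 0.50000, p̂₂ = 427/637 = 0.67033.
Pooled p̂ = (179+427)/(358+637) = 606/995 = 0.60905.
Pooled SE = √[0.2381091·0.00436315] ≈ 0.032232.
z = (p̂₁ − p̂₂)/SE = (0.50000 − 0.67033)/0.032232 = -0.17033/0.032232 = -5.284.

z = -5.284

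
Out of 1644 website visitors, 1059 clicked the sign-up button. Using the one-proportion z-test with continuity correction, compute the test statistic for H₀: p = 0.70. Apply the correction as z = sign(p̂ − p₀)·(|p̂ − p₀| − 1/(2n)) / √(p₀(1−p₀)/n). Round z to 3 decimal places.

Sample proportion p̂ = 1059/1644 = 0.64416. p̂ − p₀ = -0.055839.
Continuity correction 1/(2n) = 1/3288 = 0.000304.
Corrected numerator: |-0.055839| − 0.000304 = 0.055535.
Under H₀, SE = √(p₀(1−p₀)/n) = √(0.70·0.30/1644) = √0.000127737 = 0.011302.
z = (−)0.055535/0.011302 = -4.914.

z = -4.914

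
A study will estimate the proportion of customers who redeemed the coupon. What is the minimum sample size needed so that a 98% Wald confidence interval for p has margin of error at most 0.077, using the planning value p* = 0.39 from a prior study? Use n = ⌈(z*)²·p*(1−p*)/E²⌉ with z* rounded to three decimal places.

z* = 2.326 at the 98% level.
p*(1−p*) = 0.2379.
(z*)²·p*(1−p*)/E² = 5.410276·0.2379/0.005929 = 217.086.
Rounding up, n = 218.

n = 218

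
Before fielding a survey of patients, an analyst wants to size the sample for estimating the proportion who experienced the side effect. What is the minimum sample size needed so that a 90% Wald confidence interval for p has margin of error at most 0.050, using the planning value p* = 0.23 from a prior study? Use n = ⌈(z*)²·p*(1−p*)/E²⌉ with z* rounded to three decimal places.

n = 192

The 90% critical value is z* = 1.645.
p*(1−p*) = 0.1771.
(z*)²·p*(1−p*)/E² = 2.706025·0.1771/0.002500 = 191.695.
Rounding up, n = 192.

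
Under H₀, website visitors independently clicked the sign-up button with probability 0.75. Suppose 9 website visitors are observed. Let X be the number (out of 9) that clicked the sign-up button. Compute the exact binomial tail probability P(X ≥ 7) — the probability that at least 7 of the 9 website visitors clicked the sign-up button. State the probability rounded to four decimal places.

P = 0.6007

X is binomial with n = 9 and p = 0.75.
P(X ≥ 7) = C(9,7)·0.75^7·0.25^2 + C(9,8)·0.75^8·0.25^1 + C(9,9)·0.75^9·0.25^0.
= 0.300339 + 0.225254 + 0.075085 = 0.6007.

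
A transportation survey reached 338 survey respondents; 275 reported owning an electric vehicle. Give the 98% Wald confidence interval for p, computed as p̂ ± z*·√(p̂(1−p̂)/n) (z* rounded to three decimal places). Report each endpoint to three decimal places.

Sample proportion p̂ = 275/338 = 0.81361.
SE(p̂) = √(0.81361·0.18639/338) = 0.021182.
The 98% critical value is z* = 2.326.
Margin = 2.326·0.021182 = 0.04927.
CI: 0.81361 ± 0.04927 = (0.764, 0.863).

(0.764, 0.863)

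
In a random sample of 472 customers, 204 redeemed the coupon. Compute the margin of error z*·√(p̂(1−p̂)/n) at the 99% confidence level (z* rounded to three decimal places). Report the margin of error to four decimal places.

The sample proportion is 204/472 = 0.43220.
Standard error of p̂: √(0.245404/472) = √0.000519923 = 0.022802.
For 99% confidence, z* = 2.576.
Margin of error = z*·SE = 2.576 × 0.022802 = 0.0587.

ME = 0.0587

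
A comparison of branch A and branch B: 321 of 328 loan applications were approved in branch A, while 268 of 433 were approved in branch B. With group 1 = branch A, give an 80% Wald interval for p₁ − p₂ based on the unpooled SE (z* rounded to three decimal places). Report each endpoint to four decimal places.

p̂₁ = 0.97866, p̂₂ = 0.61894, so the observed difference is 0.35972.
Unpooled SE = √(p̂₁(1−p̂₁)/n₁ + p̂₂(1−p̂₂)/n₂) = √(0.000063677 + 0.000544697) = 0.024665.
For 80% confidence, z* = 1.282. Margin = 1.282·0.024665 = 0.03162.
So the interval runs from 0.3281 to 0.3913.

(0.3281, 0.3913)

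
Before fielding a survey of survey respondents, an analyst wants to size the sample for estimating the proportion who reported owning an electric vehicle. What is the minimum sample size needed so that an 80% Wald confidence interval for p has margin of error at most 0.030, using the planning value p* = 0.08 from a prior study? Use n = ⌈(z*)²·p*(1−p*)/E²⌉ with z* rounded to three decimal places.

For 80% confidence, z* = 1.282.
p*(1−p*) = 0.08·0.92 = 0.0736.
(z*)²·p*(1−p*)/E² = 1.643524·0.0736/0.000900 = 134.404.
Rounding up, n = 135.

n = 135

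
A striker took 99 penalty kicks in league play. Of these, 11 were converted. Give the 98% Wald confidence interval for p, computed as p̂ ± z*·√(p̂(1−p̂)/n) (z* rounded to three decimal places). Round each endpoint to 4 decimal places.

(0.0376, 0.1846)

Sample proportion p̂ = 11/99 = 0.11111.
SE = √(p̂(1−p̂)/n) = √(0.098765/99) = 0.031585.
z* = 2.326 at the 98% level.
Margin = 2.326·0.031585 = 0.07347.
CI: 0.11111 ± 0.07347 = (0.0376, 0.1846).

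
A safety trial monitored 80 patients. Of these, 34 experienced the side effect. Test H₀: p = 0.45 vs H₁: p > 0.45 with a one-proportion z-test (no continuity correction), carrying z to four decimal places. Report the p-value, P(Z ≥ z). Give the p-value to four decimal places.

The sample proportion is 34/80 = 0.42500.
Under H₀, SE = √(p₀(1−p₀)/n) = √(0.45·0.55/80) = √0.003093750 = 0.055621.
Test statistic (full precision, shown to 4 dp): z = (34/80 − 0.45)/SE₀ ≈ -0.4495.
p-value = P(Z ≥ z) with z = -0.4495 → 0.6735.

p-value = 0.6735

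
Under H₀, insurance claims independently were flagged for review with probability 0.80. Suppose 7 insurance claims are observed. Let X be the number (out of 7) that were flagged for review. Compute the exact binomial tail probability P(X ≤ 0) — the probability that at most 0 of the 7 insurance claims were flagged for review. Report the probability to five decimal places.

X is binomial with n = 7 and p = 0.80.
P(X ≤ 0) = C(7,0)·0.80^0·0.20^7.
= 0.000013 = 0.00001.

P = 0.00001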